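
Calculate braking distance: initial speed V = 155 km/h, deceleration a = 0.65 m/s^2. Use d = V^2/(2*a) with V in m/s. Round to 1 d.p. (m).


Convert speed: V = 155 / 3.6 = 43.0556 m/s
V^2 = 1853.7809
d = 1853.7809 / (2 * 0.65)
d = 1853.7809 / 1.3
d = 1426.0 m

1426.0


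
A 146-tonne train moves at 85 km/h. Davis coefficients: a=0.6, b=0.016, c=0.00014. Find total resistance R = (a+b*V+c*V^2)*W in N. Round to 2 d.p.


b*V = 0.016 * 85 = 1.36
c*V^2 = 0.00014 * 7225 = 1.0115
R_per_t = 0.6 + 1.36 + 1.0115 = 2.9715 N/t
R_total = 2.9715 * 146 = 433.84 N

433.84


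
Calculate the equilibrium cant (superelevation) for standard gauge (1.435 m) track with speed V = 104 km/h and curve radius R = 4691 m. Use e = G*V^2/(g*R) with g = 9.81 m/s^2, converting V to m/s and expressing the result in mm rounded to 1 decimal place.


Convert speed: V = 104 / 3.6 = 28.8889 m/s
Apply formula: e = 1.435 * 28.8889^2 / (9.81 * 4691)
e = 1.435 * 834.5679 / 46018.71
e = 0.026024 m = 26.0 mm

26.0


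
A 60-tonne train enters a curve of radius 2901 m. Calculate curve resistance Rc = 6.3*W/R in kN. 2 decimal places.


Rc = 6.3 * W / R
Rc = 6.3 * 60 / 2901
Rc = 378.0 / 2901
Rc = 0.13 kN

0.13


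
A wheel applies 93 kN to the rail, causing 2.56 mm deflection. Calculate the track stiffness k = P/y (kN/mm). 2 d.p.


Track stiffness k = P / y
k = 93 / 2.56
k = 36.33 kN/mm

36.33


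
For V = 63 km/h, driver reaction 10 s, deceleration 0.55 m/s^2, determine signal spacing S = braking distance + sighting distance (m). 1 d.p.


V = 63 / 3.6 = 17.5 m/s
Braking distance = 17.5^2 / (2*0.55) = 278.4091 m
Sighting distance = 17.5 * 10 = 175.0 m
S = 278.4091 + 175.0 = 453.4 m

453.4


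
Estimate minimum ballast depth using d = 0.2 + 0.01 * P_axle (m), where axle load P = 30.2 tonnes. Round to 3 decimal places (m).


d = 0.2 + 0.01 * 30.2
d = 0.2 + 0.302
d = 0.502 m

0.502


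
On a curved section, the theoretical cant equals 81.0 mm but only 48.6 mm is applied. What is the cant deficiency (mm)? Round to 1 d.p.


Cant deficiency = equilibrium cant - actual cant
CD = 81.0 - 48.6
CD = 32.4 mm

32.4


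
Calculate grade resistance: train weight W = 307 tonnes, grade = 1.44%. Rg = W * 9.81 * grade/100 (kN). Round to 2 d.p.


Rg = W * 9.81 * grade / 100
Rg = 307 * 9.81 * 1.44 / 100
Rg = 3011.67 * 0.0144
Rg = 43.37 kN

43.37


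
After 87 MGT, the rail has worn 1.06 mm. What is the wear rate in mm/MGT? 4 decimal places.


Wear rate = total wear / cumulative tonnage
Rate = 1.06 / 87
Rate = 0.0122 mm/MGT

0.0122


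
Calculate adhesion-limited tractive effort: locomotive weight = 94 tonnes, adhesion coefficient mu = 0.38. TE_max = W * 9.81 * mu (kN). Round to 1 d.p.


TE_max = W * g * mu
TE_max = 94 * 9.81 * 0.38
TE_max = 922.14 * 0.38
TE_max = 350.4 kN

350.4


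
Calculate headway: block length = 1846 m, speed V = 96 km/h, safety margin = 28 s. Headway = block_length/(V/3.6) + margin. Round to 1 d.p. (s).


V = 96 / 3.6 = 26.6667 m/s
Block traversal time = 1846 / 26.6667 = 69.225 s
Headway = 69.225 + 28
Headway = 97.2 s

97.2


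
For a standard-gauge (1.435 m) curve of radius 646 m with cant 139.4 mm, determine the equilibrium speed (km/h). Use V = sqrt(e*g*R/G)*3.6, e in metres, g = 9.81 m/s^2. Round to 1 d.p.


Convert cant: e = 139.4 mm = 0.1394 m
V_ms = sqrt(0.1394 * 9.81 * 646 / 1.435)
V_ms = sqrt(615.619543) = 24.8117 m/s
V = 24.8117 * 3.6 = 89.3 km/h

89.3


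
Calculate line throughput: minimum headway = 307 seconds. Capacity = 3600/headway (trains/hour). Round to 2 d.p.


Capacity = 3600 / headway
Capacity = 3600 / 307
Capacity = 11.73 trains/hour

11.73


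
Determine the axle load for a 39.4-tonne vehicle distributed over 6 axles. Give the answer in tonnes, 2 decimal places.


Load per axle = total weight / number of axles
Load = 39.4 / 6
Load = 6.57 tonnes

6.57


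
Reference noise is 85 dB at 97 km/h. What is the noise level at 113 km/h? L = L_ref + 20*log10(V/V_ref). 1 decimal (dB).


V/V_ref = 113 / 97 = 1.164948
log10(1.164948) = 0.066307
20 * 0.066307 = 1.3261
L = 85 + 1.3261 = 86.3 dB

86.3


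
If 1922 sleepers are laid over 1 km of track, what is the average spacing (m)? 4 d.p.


Spacing = 1000 m / number of sleepers
Spacing = 1000 / 1922
Spacing = 0.5203 m

0.5203


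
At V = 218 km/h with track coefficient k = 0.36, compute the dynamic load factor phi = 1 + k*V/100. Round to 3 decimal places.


phi = 1 + k * V / 100
phi = 1 + 0.36 * 218 / 100
phi = 1 + 0.7848
phi = 1.785

1.785


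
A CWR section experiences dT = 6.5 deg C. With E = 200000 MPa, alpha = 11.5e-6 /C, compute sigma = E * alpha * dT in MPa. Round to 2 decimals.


sigma = E * alpha * dT
sigma = 200000 * 11.5e-6 * 6.5
sigma = 2.3 * 6.5
sigma = 14.95 MPa

14.95


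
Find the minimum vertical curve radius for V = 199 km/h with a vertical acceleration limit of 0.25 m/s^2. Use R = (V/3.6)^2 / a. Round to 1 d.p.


Convert speed: V = 199 / 3.6 = 55.2778 m/s
V^2 = 3055.6327 m^2/s^2
R_v = 3055.6327 / 0.25
R_v = 12222.5 m

12222.5


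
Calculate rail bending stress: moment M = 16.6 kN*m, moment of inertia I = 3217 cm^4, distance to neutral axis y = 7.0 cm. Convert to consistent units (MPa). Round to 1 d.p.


Convert units:
M = 16.6 kN*m = 16600000 N*mm
y = 7.0 cm = 70 mm
I = 3217 cm^4 = 32170000 mm^4
sigma = 16600000 * 70 / 32170000
sigma = 36.1 MPa

36.1


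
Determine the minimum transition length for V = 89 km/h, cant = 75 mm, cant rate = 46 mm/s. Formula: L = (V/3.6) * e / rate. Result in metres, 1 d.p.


Convert speed: V = 89 / 3.6 = 24.7222 m/s
L = 24.7222 * 75 / 46
L = 1854.1667 / 46
L = 40.3 m

40.3


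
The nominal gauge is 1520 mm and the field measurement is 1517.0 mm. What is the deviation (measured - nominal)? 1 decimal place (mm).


Deviation = measured - nominal
Deviation = 1517.0 - 1520
Deviation = -3.0 mm

-3.0


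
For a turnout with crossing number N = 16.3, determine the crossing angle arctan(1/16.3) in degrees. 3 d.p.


1/N = 1/16.3 = 0.06135
angle = arctan(0.06135) = 0.061273 rad
angle = 0.061273 * 180/pi = 3.511 degrees

3.511


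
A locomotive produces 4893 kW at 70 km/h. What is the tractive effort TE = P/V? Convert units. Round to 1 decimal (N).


Convert: P = 4893 kW = 4893000 W
V = 70 / 3.6 = 19.4444 m/s
TE = 4893000 / 19.4444
TE = 251640.0 N

251640.0


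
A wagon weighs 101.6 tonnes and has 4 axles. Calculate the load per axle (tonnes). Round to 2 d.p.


Load per axle = total weight / number of axles
Load = 101.6 / 4
Load = 25.40 tonnes

25.40


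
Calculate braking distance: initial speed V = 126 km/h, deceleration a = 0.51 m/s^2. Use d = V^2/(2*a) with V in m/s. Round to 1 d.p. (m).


Convert speed: V = 126 / 3.6 = 35.0 m/s
V^2 = 1225.0
d = 1225.0 / (2 * 0.51)
d = 1225.0 / 1.02
d = 1201.0 m

1201.0


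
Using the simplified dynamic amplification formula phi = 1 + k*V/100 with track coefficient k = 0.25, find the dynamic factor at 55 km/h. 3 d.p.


phi = 1 + k * V / 100
phi = 1 + 0.25 * 55 / 100
phi = 1 + 0.1375
phi = 1.138

1.138


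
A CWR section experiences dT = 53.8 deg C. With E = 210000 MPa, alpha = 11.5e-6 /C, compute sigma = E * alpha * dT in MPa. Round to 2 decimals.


sigma = E * alpha * dT
sigma = 210000 * 11.5e-6 * 53.8
sigma = 2.415 * 53.8
sigma = 129.93 MPa

129.93


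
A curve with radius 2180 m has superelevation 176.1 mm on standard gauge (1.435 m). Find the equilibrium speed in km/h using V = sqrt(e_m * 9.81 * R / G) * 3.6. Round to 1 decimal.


Convert cant: e = 176.1 mm = 0.1761 m
V_ms = sqrt(0.1761 * 9.81 * 2180 / 1.435)
V_ms = sqrt(2624.417686) = 51.2291 m/s
V = 51.2291 * 3.6 = 184.4 km/h

184.4


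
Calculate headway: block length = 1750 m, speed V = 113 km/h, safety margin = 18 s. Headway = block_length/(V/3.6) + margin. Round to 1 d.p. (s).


V = 113 / 3.6 = 31.3889 m/s
Block traversal time = 1750 / 31.3889 = 55.7522 s
Headway = 55.7522 + 18
Headway = 73.8 s

73.8


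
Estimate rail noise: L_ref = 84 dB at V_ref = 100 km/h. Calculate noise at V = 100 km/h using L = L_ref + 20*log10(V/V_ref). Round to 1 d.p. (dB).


V/V_ref = 100 / 100 = 1.0
log10(1.0) = 0.0
20 * 0.0 = 0.0
L = 84 + 0.0 = 84.0 dB

84.0


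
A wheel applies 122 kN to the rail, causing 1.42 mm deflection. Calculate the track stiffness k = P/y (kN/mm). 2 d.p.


Track stiffness k = P / y
k = 122 / 1.42
k = 85.92 kN/mm

85.92


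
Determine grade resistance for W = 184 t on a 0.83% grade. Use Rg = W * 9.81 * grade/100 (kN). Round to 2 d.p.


Rg = W * 9.81 * grade / 100
Rg = 184 * 9.81 * 0.83 / 100
Rg = 1805.04 * 0.0083
Rg = 14.98 kN

14.98


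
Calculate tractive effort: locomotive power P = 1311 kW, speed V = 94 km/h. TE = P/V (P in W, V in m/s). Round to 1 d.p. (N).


Convert: P = 1311 kW = 1311000 W
V = 94 / 3.6 = 26.1111 m/s
TE = 1311000 / 26.1111
TE = 50208.5 N

50208.5


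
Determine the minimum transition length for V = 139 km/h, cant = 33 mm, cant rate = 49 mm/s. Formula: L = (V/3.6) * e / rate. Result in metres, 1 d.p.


Convert speed: V = 139 / 3.6 = 38.6111 m/s
L = 38.6111 * 33 / 49
L = 1274.1667 / 49
L = 26.0 m

26.0


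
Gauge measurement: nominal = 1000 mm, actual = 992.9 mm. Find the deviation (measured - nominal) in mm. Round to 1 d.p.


Deviation = measured - nominal
Deviation = 992.9 - 1000
Deviation = -7.1 mm

-7.1


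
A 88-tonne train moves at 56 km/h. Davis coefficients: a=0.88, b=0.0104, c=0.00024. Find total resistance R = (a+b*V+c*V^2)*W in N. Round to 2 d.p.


b*V = 0.0104 * 56 = 0.5824
c*V^2 = 0.00024 * 3136 = 0.75264
R_per_t = 0.88 + 0.5824 + 0.75264 = 2.21504 N/t
R_total = 2.21504 * 88 = 194.92 N

194.92


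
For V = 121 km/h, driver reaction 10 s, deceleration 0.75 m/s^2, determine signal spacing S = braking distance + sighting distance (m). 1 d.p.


V = 121 / 3.6 = 33.6111 m/s
Braking distance = 33.6111^2 / (2*0.75) = 753.1379 m
Sighting distance = 33.6111 * 10 = 336.1111 m
S = 753.1379 + 336.1111 = 1089.2 m

1089.2


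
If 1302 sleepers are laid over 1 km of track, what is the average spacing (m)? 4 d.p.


Spacing = 1000 m / number of sleepers
Spacing = 1000 / 1302
Spacing = 0.7680 m

0.7680


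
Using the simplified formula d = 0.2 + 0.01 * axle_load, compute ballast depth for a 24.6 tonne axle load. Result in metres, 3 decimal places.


d = 0.2 + 0.01 * 24.6
d = 0.2 + 0.246
d = 0.446 m

0.446


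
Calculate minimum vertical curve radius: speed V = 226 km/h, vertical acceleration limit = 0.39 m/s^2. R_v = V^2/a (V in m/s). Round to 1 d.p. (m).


Convert speed: V = 226 / 3.6 = 62.7778 m/s
V^2 = 3941.0494 m^2/s^2
R_v = 3941.0494 / 0.39
R_v = 10105.3 m

10105.3


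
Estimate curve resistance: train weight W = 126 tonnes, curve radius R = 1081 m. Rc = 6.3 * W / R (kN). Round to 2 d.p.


Rc = 6.3 * W / R
Rc = 6.3 * 126 / 1081
Rc = 793.8 / 1081
Rc = 0.73 kN

0.73


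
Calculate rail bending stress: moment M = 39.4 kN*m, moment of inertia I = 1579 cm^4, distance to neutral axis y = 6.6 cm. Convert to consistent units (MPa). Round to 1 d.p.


Convert units:
M = 39.4 kN*m = 39400000 N*mm
y = 6.6 cm = 66 mm
I = 1579 cm^4 = 15790000 mm^4
sigma = 39400000 * 66 / 15790000
sigma = 164.7 MPa

164.7


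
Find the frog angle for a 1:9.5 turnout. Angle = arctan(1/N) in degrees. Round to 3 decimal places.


1/N = 1/9.5 = 0.105263
angle = arctan(0.105263) = 0.104877 rad
angle = 0.104877 * 180/pi = 6.009 degrees

6.009


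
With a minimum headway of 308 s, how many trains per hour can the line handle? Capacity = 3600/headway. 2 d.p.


Capacity = 3600 / headway
Capacity = 3600 / 308
Capacity = 11.69 trains/hour

11.69


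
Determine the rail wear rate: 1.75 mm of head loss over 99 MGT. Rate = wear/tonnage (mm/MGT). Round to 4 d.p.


Wear rate = total wear / cumulative tonnage
Rate = 1.75 / 99
Rate = 0.0177 mm/MGT

0.0177


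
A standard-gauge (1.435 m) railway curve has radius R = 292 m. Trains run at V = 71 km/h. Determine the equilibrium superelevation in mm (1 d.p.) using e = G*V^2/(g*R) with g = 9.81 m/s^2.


Convert speed: V = 71 / 3.6 = 19.7222 m/s
Apply formula: e = 1.435 * 19.7222^2 / (9.81 * 292)
e = 1.435 * 388.966 / 2864.52
e = 0.194855 m = 194.9 mm

194.9


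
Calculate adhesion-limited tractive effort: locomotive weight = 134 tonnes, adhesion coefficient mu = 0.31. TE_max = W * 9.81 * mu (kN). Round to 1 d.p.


TE_max = W * g * mu
TE_max = 134 * 9.81 * 0.31
TE_max = 1314.54 * 0.31
TE_max = 407.5 kN

407.5


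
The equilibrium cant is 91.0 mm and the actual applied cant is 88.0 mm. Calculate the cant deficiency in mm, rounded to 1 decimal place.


Cant deficiency = equilibrium cant - actual cant
CD = 91.0 - 88.0
CD = 3.0 mm

3.0


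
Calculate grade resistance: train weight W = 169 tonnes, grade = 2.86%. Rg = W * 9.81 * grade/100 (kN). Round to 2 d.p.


Rg = W * 9.81 * grade / 100
Rg = 169 * 9.81 * 2.86 / 100
Rg = 1657.89 * 0.0286
Rg = 47.42 kN

47.42


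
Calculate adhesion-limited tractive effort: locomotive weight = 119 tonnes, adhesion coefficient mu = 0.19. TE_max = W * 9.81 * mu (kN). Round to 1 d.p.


TE_max = W * g * mu
TE_max = 119 * 9.81 * 0.19
TE_max = 1167.39 * 0.19
TE_max = 221.8 kN

221.8


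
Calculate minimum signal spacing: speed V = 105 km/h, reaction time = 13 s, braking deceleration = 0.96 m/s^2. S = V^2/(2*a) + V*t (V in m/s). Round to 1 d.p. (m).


V = 105 / 3.6 = 29.1667 m/s
Braking distance = 29.1667^2 / (2*0.96) = 443.07 m
Sighting distance = 29.1667 * 13 = 379.1667 m
S = 443.07 + 379.1667 = 822.2 m

822.2


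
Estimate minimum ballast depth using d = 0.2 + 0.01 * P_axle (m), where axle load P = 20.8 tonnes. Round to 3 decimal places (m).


d = 0.2 + 0.01 * 20.8
d = 0.2 + 0.208
d = 0.408 m

0.408


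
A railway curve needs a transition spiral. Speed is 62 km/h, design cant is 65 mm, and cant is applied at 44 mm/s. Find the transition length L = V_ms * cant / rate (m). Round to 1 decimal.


Convert speed: V = 62 / 3.6 = 17.2222 m/s
L = 17.2222 * 65 / 44
L = 1119.4444 / 44
L = 25.4 m

25.4


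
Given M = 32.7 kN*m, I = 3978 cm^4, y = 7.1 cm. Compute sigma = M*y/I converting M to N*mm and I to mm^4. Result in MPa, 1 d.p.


Convert units:
M = 32.7 kN*m = 32700000 N*mm
y = 7.1 cm = 71 mm
I = 3978 cm^4 = 39780000 mm^4
sigma = 32700000 * 71 / 39780000
sigma = 58.4 MPa

58.4


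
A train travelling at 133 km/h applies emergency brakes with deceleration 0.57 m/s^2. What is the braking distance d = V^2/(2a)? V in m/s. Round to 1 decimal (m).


Convert speed: V = 133 / 3.6 = 36.9444 m/s
V^2 = 1364.892
d = 1364.892 / (2 * 0.57)
d = 1364.892 / 1.14
d = 1197.3 m

1197.3


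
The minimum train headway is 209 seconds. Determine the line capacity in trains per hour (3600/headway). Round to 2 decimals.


Capacity = 3600 / headway
Capacity = 3600 / 209
Capacity = 17.22 trains/hour

17.22


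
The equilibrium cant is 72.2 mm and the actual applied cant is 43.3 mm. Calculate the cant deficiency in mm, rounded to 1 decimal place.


Cant deficiency = equilibrium cant - actual cant
CD = 72.2 - 43.3
CD = 28.9 mm

28.9


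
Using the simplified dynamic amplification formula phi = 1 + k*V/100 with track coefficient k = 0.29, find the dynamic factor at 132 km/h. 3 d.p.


phi = 1 + k * V / 100
phi = 1 + 0.29 * 132 / 100
phi = 1 + 0.3828
phi = 1.383

1.383


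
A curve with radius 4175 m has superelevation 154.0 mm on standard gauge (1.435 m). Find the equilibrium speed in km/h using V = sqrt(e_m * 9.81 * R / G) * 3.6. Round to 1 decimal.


Convert cant: e = 154.0 mm = 0.1540 m
V_ms = sqrt(0.1540 * 9.81 * 4175 / 1.435)
V_ms = sqrt(4395.358537) = 66.2975 m/s
V = 66.2975 * 3.6 = 238.7 km/h

238.7


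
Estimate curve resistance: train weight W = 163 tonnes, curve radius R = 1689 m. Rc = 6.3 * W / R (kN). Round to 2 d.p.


Rc = 6.3 * W / R
Rc = 6.3 * 163 / 1689
Rc = 1026.9 / 1689
Rc = 0.61 kN

0.61


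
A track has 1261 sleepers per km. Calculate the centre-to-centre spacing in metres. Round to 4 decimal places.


Spacing = 1000 m / number of sleepers
Spacing = 1000 / 1261
Spacing = 0.7930 m

0.7930


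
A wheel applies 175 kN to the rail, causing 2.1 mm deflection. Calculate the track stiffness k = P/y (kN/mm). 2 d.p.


Track stiffness k = P / y
k = 175 / 2.1
k = 83.33 kN/mm

83.33


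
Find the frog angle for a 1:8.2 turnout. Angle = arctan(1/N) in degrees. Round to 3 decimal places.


1/N = 1/8.2 = 0.121951
angle = arctan(0.121951) = 0.121352 rad
angle = 0.121352 * 180/pi = 6.953 degrees

6.953


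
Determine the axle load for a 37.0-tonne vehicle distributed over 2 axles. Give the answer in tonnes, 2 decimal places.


Load per axle = total weight / number of axles
Load = 37.0 / 2
Load = 18.50 tonnes

18.50


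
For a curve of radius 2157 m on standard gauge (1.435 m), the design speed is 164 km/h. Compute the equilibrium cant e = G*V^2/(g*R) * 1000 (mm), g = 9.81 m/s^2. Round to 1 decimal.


Convert speed: V = 164 / 3.6 = 45.5556 m/s
Apply formula: e = 1.435 * 45.5556^2 / (9.81 * 2157)
e = 1.435 * 2075.3086 / 21160.17
e = 0.140739 m = 140.7 mm

140.7


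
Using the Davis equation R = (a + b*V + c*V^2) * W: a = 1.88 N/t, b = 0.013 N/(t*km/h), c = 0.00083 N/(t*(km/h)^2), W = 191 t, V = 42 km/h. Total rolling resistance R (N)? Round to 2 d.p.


b*V = 0.013 * 42 = 0.546
c*V^2 = 0.00083 * 1764 = 1.46412
R_per_t = 1.88 + 0.546 + 1.46412 = 3.89012 N/t
R_total = 3.89012 * 191 = 743.01 N

743.01


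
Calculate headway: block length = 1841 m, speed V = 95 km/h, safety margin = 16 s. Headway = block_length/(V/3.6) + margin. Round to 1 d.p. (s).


V = 95 / 3.6 = 26.3889 m/s
Block traversal time = 1841 / 26.3889 = 69.7642 s
Headway = 69.7642 + 16
Headway = 85.8 s

85.8


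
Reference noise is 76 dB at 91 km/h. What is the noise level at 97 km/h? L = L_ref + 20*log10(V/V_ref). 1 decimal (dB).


V/V_ref = 97 / 91 = 1.065934
log10(1.065934) = 0.02773
20 * 0.02773 = 0.5546
L = 76 + 0.5546 = 76.6 dB

76.6


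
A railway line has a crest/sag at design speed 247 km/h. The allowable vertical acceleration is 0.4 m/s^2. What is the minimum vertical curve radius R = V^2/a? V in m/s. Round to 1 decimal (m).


Convert speed: V = 247 / 3.6 = 68.6111 m/s
V^2 = 4707.4846 m^2/s^2
R_v = 4707.4846 / 0.4
R_v = 11768.7 m

11768.7


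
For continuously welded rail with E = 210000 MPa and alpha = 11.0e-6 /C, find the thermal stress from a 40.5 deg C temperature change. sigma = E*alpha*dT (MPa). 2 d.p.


sigma = E * alpha * dT
sigma = 210000 * 11.0e-6 * 40.5
sigma = 2.31 * 40.5
sigma = 93.56 MPa

93.56


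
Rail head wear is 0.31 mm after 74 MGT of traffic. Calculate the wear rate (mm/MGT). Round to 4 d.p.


Wear rate = total wear / cumulative tonnage
Rate = 0.31 / 74
Rate = 0.0042 mm/MGT

0.0042


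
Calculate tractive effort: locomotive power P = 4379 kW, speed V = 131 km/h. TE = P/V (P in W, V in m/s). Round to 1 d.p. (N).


Convert: P = 4379 kW = 4379000 W
V = 131 / 3.6 = 36.3889 m/s
TE = 4379000 / 36.3889
TE = 120338.9 N

120338.9


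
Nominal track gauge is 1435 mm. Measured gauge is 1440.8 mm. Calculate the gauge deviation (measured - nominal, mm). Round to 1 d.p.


Deviation = measured - nominal
Deviation = 1440.8 - 1435
Deviation = 5.8 mm

5.8


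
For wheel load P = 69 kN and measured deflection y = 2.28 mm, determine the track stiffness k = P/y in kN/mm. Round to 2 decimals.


Track stiffness k = P / y
k = 69 / 2.28
k = 30.26 kN/mm

30.26


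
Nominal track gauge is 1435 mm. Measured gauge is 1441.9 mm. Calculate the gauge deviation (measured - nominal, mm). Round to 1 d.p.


Deviation = measured - nominal
Deviation = 1441.9 - 1435
Deviation = 6.9 mm

6.9


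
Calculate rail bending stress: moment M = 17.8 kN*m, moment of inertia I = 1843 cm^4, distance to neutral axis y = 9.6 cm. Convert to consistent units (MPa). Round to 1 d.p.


Convert units:
M = 17.8 kN*m = 17800000 N*mm
y = 9.6 cm = 96 mm
I = 1843 cm^4 = 18430000 mm^4
sigma = 17800000 * 96 / 18430000
sigma = 92.7 MPa

92.7


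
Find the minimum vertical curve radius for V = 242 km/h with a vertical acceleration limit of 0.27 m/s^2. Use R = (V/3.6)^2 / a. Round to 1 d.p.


Convert speed: V = 242 / 3.6 = 67.2222 m/s
V^2 = 4518.8272 m^2/s^2
R_v = 4518.8272 / 0.27
R_v = 16736.4 m

16736.4


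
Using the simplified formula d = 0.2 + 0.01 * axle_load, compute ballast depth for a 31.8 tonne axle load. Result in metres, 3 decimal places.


d = 0.2 + 0.01 * 31.8
d = 0.2 + 0.318
d = 0.518 m

0.518


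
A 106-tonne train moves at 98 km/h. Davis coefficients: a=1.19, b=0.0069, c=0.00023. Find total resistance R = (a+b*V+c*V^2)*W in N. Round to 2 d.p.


b*V = 0.0069 * 98 = 0.6762
c*V^2 = 0.00023 * 9604 = 2.20892
R_per_t = 1.19 + 0.6762 + 2.20892 = 4.07512 N/t
R_total = 4.07512 * 106 = 431.96 N

431.96


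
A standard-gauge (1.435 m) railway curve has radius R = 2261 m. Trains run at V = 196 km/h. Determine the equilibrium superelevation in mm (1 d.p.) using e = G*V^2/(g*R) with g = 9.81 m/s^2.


Convert speed: V = 196 / 3.6 = 54.4444 m/s
Apply formula: e = 1.435 * 54.4444^2 / (9.81 * 2261)
e = 1.435 * 2964.1975 / 22180.41
e = 0.191774 m = 191.8 mm

191.8


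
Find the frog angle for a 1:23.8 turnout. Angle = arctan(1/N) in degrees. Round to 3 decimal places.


1/N = 1/23.8 = 0.042017
angle = arctan(0.042017) = 0.041992 rad
angle = 0.041992 * 180/pi = 2.406 degrees

2.406


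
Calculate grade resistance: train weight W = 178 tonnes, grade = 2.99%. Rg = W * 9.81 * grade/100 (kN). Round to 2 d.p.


Rg = W * 9.81 * grade / 100
Rg = 178 * 9.81 * 2.99 / 100
Rg = 1746.18 * 0.0299
Rg = 52.21 kN

52.21


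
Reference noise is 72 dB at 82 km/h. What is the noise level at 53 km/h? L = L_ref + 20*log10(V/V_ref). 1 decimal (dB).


V/V_ref = 53 / 82 = 0.646341
log10(0.646341) = -0.189538
20 * -0.189538 = -3.7908
L = 72 + -3.7908 = 68.2 dB

68.2


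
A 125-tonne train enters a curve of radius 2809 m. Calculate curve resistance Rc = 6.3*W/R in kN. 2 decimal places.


Rc = 6.3 * W / R
Rc = 6.3 * 125 / 2809
Rc = 787.5 / 2809
Rc = 0.28 kN

0.28


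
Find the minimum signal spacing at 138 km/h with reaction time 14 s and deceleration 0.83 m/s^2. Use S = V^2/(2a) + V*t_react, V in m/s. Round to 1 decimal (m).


V = 138 / 3.6 = 38.3333 m/s
Braking distance = 38.3333^2 / (2*0.83) = 885.2075 m
Sighting distance = 38.3333 * 14 = 536.6667 m
S = 885.2075 + 536.6667 = 1421.9 m

1421.9


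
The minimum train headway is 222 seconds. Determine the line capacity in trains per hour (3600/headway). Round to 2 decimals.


Capacity = 3600 / headway
Capacity = 3600 / 222
Capacity = 16.22 trains/hour

16.22


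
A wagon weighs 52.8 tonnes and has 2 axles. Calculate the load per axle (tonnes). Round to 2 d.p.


Load per axle = total weight / number of axles
Load = 52.8 / 2
Load = 26.40 tonnes

26.40


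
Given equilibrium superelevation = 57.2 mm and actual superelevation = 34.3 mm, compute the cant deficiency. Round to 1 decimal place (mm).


Cant deficiency = equilibrium cant - actual cant
CD = 57.2 - 34.3
CD = 22.9 mm

22.9


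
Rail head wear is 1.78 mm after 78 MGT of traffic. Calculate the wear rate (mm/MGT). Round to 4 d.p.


Wear rate = total wear / cumulative tonnage
Rate = 1.78 / 78
Rate = 0.0228 mm/MGT

0.0228


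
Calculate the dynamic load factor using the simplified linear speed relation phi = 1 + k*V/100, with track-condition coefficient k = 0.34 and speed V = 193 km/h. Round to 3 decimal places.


phi = 1 + k * V / 100
phi = 1 + 0.34 * 193 / 100
phi = 1 + 0.6562
phi = 1.656

1.656


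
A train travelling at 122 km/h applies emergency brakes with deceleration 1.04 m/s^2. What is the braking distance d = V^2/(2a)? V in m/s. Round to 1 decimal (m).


Convert speed: V = 122 / 3.6 = 33.8889 m/s
V^2 = 1148.4568
d = 1148.4568 / (2 * 1.04)
d = 1148.4568 / 2.08
d = 552.1 m

552.1


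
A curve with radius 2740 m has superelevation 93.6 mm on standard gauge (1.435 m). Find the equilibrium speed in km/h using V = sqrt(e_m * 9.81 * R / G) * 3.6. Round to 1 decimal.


Convert cant: e = 93.6 mm = 0.0936 m
V_ms = sqrt(0.0936 * 9.81 * 2740 / 1.435)
V_ms = sqrt(1753.248669) = 41.8718 m/s
V = 41.8718 * 3.6 = 150.7 km/h

150.7


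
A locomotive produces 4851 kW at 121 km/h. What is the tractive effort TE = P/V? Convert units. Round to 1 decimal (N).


Convert: P = 4851 kW = 4851000 W
V = 121 / 3.6 = 33.6111 m/s
TE = 4851000 / 33.6111
TE = 144327.3 N

144327.3


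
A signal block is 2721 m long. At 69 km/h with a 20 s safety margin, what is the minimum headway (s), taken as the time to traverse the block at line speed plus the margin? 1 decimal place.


V = 69 / 3.6 = 19.1667 m/s
Block traversal time = 2721 / 19.1667 = 141.9652 s
Headway = 141.9652 + 20
Headway = 162.0 s

162.0


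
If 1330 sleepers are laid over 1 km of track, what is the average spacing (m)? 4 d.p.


Spacing = 1000 m / number of sleepers
Spacing = 1000 / 1330
Spacing = 0.7519 m

0.7519


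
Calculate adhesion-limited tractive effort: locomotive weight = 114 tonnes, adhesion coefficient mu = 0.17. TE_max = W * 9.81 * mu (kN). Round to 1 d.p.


TE_max = W * g * mu
TE_max = 114 * 9.81 * 0.17
TE_max = 1118.34 * 0.17
TE_max = 190.1 kN

190.1


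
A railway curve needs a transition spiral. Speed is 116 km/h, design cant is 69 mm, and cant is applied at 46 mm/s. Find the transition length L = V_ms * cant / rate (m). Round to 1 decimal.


Convert speed: V = 116 / 3.6 = 32.2222 m/s
L = 32.2222 * 69 / 46
L = 2223.3333 / 46
L = 48.3 m

48.3


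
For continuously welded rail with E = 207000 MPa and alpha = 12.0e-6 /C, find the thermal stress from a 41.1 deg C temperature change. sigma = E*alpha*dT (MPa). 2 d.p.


sigma = E * alpha * dT
sigma = 207000 * 12.0e-6 * 41.1
sigma = 2.484 * 41.1
sigma = 102.09 MPa

102.09


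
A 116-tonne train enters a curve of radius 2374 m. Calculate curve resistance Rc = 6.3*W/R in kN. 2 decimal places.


Rc = 6.3 * W / R
Rc = 6.3 * 116 / 2374
Rc = 730.8 / 2374
Rc = 0.31 kN

0.31


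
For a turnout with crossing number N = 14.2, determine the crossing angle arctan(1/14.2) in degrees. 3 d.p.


1/N = 1/14.2 = 0.070423
angle = arctan(0.070423) = 0.070306 rad
angle = 0.070306 * 180/pi = 4.028 degrees

4.028


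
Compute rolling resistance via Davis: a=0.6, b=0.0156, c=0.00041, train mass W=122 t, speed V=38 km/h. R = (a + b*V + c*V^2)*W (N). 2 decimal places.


b*V = 0.0156 * 38 = 0.5928
c*V^2 = 0.00041 * 1444 = 0.59204
R_per_t = 0.6 + 0.5928 + 0.59204 = 1.78484 N/t
R_total = 1.78484 * 122 = 217.75 N

217.75


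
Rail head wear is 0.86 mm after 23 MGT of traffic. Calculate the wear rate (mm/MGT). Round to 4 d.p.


Wear rate = total wear / cumulative tonnage
Rate = 0.86 / 23
Rate = 0.0374 mm/MGT

0.0374


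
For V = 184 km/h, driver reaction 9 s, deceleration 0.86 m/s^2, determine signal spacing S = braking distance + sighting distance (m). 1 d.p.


V = 184 / 3.6 = 51.1111 m/s
Braking distance = 51.1111^2 / (2*0.86) = 1518.8056 m
Sighting distance = 51.1111 * 9 = 460.0 m
S = 1518.8056 + 460.0 = 1978.8 m

1978.8


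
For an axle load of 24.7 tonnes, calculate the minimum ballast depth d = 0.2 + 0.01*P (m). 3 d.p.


d = 0.2 + 0.01 * 24.7
d = 0.2 + 0.247
d = 0.447 m

0.447


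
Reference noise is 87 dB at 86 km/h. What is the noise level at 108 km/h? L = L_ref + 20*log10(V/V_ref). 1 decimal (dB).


V/V_ref = 108 / 86 = 1.255814
log10(1.255814) = 0.098925
20 * 0.098925 = 1.9785
L = 87 + 1.9785 = 89.0 dB

89.0


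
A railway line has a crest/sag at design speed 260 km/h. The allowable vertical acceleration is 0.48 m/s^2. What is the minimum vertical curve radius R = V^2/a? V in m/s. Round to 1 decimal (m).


Convert speed: V = 260 / 3.6 = 72.2222 m/s
V^2 = 5216.0494 m^2/s^2
R_v = 5216.0494 / 0.48
R_v = 10866.8 m

10866.8


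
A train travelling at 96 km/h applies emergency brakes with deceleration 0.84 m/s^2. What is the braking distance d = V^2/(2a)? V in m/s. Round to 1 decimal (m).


Convert speed: V = 96 / 3.6 = 26.6667 m/s
V^2 = 711.1111
d = 711.1111 / (2 * 0.84)
d = 711.1111 / 1.68
d = 423.3 m

423.3


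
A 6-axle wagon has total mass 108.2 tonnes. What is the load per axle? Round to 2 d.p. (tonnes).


Load per axle = total weight / number of axles
Load = 108.2 / 6
Load = 18.03 tonnes

18.03


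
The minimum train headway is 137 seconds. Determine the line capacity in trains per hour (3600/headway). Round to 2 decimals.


Capacity = 3600 / headway
Capacity = 3600 / 137
Capacity = 26.28 trains/hour

26.28


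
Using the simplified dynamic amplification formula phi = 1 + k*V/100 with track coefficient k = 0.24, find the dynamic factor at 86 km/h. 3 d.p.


phi = 1 + k * V / 100
phi = 1 + 0.24 * 86 / 100
phi = 1 + 0.2064
phi = 1.206

1.206


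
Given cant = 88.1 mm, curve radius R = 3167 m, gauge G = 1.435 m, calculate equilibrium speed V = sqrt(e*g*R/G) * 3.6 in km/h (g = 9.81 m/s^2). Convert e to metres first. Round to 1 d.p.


Convert cant: e = 88.1 mm = 0.0881 m
V_ms = sqrt(0.0881 * 9.81 * 3167 / 1.435)
V_ms = sqrt(1907.396925) = 43.6738 m/s
V = 43.6738 * 3.6 = 157.2 km/h

157.2


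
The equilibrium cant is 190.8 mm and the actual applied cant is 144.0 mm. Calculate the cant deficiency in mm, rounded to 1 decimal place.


Cant deficiency = equilibrium cant - actual cant
CD = 190.8 - 144.0
CD = 46.8 mm

46.8


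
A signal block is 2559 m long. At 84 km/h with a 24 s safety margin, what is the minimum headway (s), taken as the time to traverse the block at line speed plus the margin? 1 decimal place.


V = 84 / 3.6 = 23.3333 m/s
Block traversal time = 2559 / 23.3333 = 109.6714 s
Headway = 109.6714 + 24
Headway = 133.7 s

133.7


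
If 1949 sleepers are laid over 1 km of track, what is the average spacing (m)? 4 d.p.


Spacing = 1000 m / number of sleepers
Spacing = 1000 / 1949
Spacing = 0.5131 m

0.5131


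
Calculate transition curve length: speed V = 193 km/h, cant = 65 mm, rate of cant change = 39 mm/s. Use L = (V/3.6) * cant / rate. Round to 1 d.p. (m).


Convert speed: V = 193 / 3.6 = 53.6111 m/s
L = 53.6111 * 65 / 39
L = 3484.7222 / 39
L = 89.4 m

89.4


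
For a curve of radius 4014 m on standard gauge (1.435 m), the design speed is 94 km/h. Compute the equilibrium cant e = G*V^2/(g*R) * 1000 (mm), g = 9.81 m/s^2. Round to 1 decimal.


Convert speed: V = 94 / 3.6 = 26.1111 m/s
Apply formula: e = 1.435 * 26.1111^2 / (9.81 * 4014)
e = 1.435 * 681.7901 / 39377.34
e = 0.024846 m = 24.8 mm

24.8


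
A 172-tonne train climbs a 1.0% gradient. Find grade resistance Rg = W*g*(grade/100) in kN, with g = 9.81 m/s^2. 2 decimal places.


Rg = W * 9.81 * grade / 100
Rg = 172 * 9.81 * 1.0 / 100
Rg = 1687.32 * 0.01
Rg = 16.87 kN

16.87


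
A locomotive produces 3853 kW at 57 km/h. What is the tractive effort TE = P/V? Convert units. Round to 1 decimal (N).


Convert: P = 3853 kW = 3853000 W
V = 57 / 3.6 = 15.8333 m/s
TE = 3853000 / 15.8333
TE = 243347.4 N

243347.4


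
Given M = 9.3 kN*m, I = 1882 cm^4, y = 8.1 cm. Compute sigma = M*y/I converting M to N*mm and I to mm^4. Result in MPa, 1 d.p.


Convert units:
M = 9.3 kN*m = 9300000 N*mm
y = 8.1 cm = 81 mm
I = 1882 cm^4 = 18820000 mm^4
sigma = 9300000 * 81 / 18820000
sigma = 40.0 MPa

40.0


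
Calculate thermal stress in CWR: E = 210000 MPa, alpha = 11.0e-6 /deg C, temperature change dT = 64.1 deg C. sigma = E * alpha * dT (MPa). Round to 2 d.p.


sigma = E * alpha * dT
sigma = 210000 * 11.0e-6 * 64.1
sigma = 2.31 * 64.1
sigma = 148.07 MPa

148.07


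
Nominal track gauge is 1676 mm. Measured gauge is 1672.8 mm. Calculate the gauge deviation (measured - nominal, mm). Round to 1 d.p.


Deviation = measured - nominal
Deviation = 1672.8 - 1676
Deviation = -3.2 mm

-3.2


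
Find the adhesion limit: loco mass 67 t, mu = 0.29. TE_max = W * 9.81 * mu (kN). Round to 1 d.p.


TE_max = W * g * mu
TE_max = 67 * 9.81 * 0.29
TE_max = 657.27 * 0.29
TE_max = 190.6 kN

190.6


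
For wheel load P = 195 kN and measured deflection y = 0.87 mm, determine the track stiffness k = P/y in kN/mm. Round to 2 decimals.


Track stiffness k = P / y
k = 195 / 0.87
k = 224.14 kN/mm

224.14


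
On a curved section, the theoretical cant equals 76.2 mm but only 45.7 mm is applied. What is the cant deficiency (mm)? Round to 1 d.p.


Cant deficiency = equilibrium cant - actual cant
CD = 76.2 - 45.7
CD = 30.5 mm

30.5


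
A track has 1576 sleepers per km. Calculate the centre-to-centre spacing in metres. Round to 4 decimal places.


Spacing = 1000 m / number of sleepers
Spacing = 1000 / 1576
Spacing = 0.6345 m

0.6345


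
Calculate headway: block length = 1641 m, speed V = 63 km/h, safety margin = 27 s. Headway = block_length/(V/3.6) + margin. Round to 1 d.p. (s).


V = 63 / 3.6 = 17.5 m/s
Block traversal time = 1641 / 17.5 = 93.7714 s
Headway = 93.7714 + 27
Headway = 120.8 s

120.8


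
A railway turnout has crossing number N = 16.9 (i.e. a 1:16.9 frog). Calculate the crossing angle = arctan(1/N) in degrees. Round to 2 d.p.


1/N = 1/16.9 = 0.059172
angle = arctan(0.059172) = 0.059103 rad
angle = 0.059103 * 180/pi = 3.39 degrees

3.39


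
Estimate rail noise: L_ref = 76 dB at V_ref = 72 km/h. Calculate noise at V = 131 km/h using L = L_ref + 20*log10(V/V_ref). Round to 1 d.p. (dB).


V/V_ref = 131 / 72 = 1.819444
log10(1.819444) = 0.259939
20 * 0.259939 = 5.1988
L = 76 + 5.1988 = 81.2 dB

81.2


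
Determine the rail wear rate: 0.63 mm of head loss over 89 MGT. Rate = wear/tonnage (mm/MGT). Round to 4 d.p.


Wear rate = total wear / cumulative tonnage
Rate = 0.63 / 89
Rate = 0.0071 mm/MGT

0.0071


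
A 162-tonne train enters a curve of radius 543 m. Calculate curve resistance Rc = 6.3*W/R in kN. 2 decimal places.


Rc = 6.3 * W / R
Rc = 6.3 * 162 / 543
Rc = 1020.6 / 543
Rc = 1.88 kN

1.88


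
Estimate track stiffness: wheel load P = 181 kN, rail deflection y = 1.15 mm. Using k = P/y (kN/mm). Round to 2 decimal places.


Track stiffness k = P / y
k = 181 / 1.15
k = 157.39 kN/mm

157.39


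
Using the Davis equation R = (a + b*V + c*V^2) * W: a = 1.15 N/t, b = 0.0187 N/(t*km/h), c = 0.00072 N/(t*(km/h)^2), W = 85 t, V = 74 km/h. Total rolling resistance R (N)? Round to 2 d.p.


b*V = 0.0187 * 74 = 1.3838
c*V^2 = 0.00072 * 5476 = 3.94272
R_per_t = 1.15 + 1.3838 + 3.94272 = 6.47652 N/t
R_total = 6.47652 * 85 = 550.50 N

550.50


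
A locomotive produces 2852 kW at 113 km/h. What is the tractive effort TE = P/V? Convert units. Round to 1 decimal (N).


Convert: P = 2852 kW = 2852000 W
V = 113 / 3.6 = 31.3889 m/s
TE = 2852000 / 31.3889
TE = 90860.2 N

90860.2


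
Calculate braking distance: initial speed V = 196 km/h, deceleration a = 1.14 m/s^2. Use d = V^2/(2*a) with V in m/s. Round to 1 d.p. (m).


Convert speed: V = 196 / 3.6 = 54.4444 m/s
V^2 = 2964.1975
d = 2964.1975 / (2 * 1.14)
d = 2964.1975 / 2.28
d = 1300.1 m

1300.1


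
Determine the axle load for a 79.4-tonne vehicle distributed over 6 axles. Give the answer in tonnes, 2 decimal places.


Load per axle = total weight / number of axles
Load = 79.4 / 6
Load = 13.23 tonnes

13.23


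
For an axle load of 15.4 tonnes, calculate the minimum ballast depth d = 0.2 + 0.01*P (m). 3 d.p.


d = 0.2 + 0.01 * 15.4
d = 0.2 + 0.154
d = 0.354 m

0.354


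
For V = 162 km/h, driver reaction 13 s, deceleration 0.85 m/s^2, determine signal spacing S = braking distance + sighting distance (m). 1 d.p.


V = 162 / 3.6 = 45.0 m/s
Braking distance = 45.0^2 / (2*0.85) = 1191.1765 m
Sighting distance = 45.0 * 13 = 585.0 m
S = 1191.1765 + 585.0 = 1776.2 m

1776.2


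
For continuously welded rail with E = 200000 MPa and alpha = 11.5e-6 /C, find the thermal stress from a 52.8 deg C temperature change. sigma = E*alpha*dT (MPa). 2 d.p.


sigma = E * alpha * dT
sigma = 200000 * 11.5e-6 * 52.8
sigma = 2.3 * 52.8
sigma = 121.44 MPa

121.44


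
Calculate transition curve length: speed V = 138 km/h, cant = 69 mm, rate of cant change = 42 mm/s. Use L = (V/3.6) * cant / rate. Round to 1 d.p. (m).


Convert speed: V = 138 / 3.6 = 38.3333 m/s
L = 38.3333 * 69 / 42
L = 2645.0 / 42
L = 63.0 m

63.0


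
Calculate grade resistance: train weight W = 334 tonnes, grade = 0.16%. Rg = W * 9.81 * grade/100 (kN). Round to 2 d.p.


Rg = W * 9.81 * grade / 100
Rg = 334 * 9.81 * 0.16 / 100
Rg = 3276.54 * 0.0016
Rg = 5.24 kN

5.24


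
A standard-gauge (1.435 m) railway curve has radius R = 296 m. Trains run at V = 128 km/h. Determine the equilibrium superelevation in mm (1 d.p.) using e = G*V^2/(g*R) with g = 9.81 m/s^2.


Convert speed: V = 128 / 3.6 = 35.5556 m/s
Apply formula: e = 1.435 * 35.5556^2 / (9.81 * 296)
e = 1.435 * 1264.1975 / 2903.76
e = 0.62475 m = 624.7 mm

624.7


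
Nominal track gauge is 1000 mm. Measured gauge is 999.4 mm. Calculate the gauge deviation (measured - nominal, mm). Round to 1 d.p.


Deviation = measured - nominal
Deviation = 999.4 - 1000
Deviation = -0.6 mm

-0.6


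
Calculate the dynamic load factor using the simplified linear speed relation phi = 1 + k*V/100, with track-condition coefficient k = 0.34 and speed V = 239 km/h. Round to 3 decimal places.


phi = 1 + k * V / 100
phi = 1 + 0.34 * 239 / 100
phi = 1 + 0.8126
phi = 1.813

1.813


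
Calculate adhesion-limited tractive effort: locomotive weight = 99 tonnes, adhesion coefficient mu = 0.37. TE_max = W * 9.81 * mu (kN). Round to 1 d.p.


TE_max = W * g * mu
TE_max = 99 * 9.81 * 0.37
TE_max = 971.19 * 0.37
TE_max = 359.3 kN

359.3


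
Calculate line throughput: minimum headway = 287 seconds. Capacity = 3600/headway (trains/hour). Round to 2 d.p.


Capacity = 3600 / headway
Capacity = 3600 / 287
Capacity = 12.54 trains/hour

12.54


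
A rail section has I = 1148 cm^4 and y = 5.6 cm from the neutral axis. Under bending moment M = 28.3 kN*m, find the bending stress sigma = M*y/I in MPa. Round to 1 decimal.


Convert units:
M = 28.3 kN*m = 28300000 N*mm
y = 5.6 cm = 56 mm
I = 1148 cm^4 = 11480000 mm^4
sigma = 28300000 * 56 / 11480000
sigma = 138.0 MPa

138.0


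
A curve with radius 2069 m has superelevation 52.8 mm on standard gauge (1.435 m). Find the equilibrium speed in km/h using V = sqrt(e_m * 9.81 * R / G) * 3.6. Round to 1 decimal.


Convert cant: e = 52.8 mm = 0.0528 m
V_ms = sqrt(0.0528 * 9.81 * 2069 / 1.435)
V_ms = sqrt(746.812399) = 27.3279 m/s
V = 27.3279 * 3.6 = 98.4 km/h

98.4


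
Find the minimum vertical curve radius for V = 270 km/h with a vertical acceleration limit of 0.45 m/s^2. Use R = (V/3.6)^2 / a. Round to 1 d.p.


Convert speed: V = 270 / 3.6 = 75.0 m/s
V^2 = 5625.0 m^2/s^2
R_v = 5625.0 / 0.45
R_v = 12500.0 m

12500.0


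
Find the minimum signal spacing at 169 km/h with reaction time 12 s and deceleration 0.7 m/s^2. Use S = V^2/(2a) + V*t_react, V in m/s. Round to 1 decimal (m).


V = 169 / 3.6 = 46.9444 m/s
Braking distance = 46.9444^2 / (2*0.7) = 1574.1292 m
Sighting distance = 46.9444 * 12 = 563.3333 m
S = 1574.1292 + 563.3333 = 2137.5 m

2137.5


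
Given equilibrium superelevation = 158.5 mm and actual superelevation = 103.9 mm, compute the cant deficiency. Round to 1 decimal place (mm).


Cant deficiency = equilibrium cant - actual cant
CD = 158.5 - 103.9
CD = 54.6 mm

54.6


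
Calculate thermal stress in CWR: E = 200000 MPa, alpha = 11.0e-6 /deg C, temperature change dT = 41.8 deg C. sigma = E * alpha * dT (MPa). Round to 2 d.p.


sigma = E * alpha * dT
sigma = 200000 * 11.0e-6 * 41.8
sigma = 2.2 * 41.8
sigma = 91.96 MPa

91.96


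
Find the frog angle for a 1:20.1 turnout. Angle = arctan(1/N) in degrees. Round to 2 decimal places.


1/N = 1/20.1 = 0.049751
angle = arctan(0.049751) = 0.04971 rad
angle = 0.04971 * 180/pi = 2.85 degrees

2.85
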